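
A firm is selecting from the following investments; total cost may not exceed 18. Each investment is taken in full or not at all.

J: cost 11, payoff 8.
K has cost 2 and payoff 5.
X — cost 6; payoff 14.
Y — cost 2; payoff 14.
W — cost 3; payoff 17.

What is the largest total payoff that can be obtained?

50

K + X + Y + W: cost 2 + 6 + 2 + 3 = 13 ≤ 18, payoff 5 + 14 + 14 + 17 = 50.
X + Y + W: cost 6 + 2 + 3 = 11 ≤ 18, payoff 14 + 14 + 17 = 45.
Best is K, X, Y, and W with total payoff 50.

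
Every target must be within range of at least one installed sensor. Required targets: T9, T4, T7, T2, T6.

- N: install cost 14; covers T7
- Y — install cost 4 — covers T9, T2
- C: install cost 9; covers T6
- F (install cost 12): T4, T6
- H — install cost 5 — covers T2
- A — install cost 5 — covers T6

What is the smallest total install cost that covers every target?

This is an integer covering problem.
The greedy cost-per-new-target heuristic would pick Y, A, F, and N for 35, but a cheaper cover exists.
Choose N, Y, and F: together they cover T9, T4, T7, T2, T6 — every target.
Total install cost: 14 + 4 + 12 = 30.
No cover costs less than 30.

30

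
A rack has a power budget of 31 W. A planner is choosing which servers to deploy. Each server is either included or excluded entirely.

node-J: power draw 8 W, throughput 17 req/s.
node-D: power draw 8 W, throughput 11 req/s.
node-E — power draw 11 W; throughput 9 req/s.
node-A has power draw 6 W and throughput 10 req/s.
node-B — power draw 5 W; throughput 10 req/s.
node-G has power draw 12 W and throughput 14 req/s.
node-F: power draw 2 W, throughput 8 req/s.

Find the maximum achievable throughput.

node-J + node-D + node-G + node-F: power draw 8 + 8 + 12 + 2 = 30 ≤ 31, throughput 17 + 11 + 14 + 8 = 50.
node-J + node-A + node-B + node-G: power draw 8 + 6 + 5 + 12 = 31 ≤ 31, throughput 17 + 10 + 10 + 14 = 51.
node-J + node-D + node-A + node-B + node-F: power draw 8 + 8 + 6 + 5 + 2 = 29 ≤ 31, throughput 17 + 11 + 10 + 10 + 8 = 56.
Best is node-J, node-D, node-A, node-B, and node-F with total throughput 56.

56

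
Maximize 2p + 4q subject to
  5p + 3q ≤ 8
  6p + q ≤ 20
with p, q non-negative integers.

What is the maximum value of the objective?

8

Relaxing integrality, the LP optimum is 10.67 at (p,q) = (0, 2.67), which is not an integer point.
(p,q)=(0,2): 5·0+3·2=6≤8, 6·0+1·2=2≤20, objective 8.
(p,q)=(1,1): 5·1+3·1=8≤8, 6·1+1·1=7≤20, objective 6.
(p,q)=(0,1): 5·0+3·1=3≤8, 6·0+1·1=1≤20, objective 4.
Maximum is 8 at (p,q)=(0,2).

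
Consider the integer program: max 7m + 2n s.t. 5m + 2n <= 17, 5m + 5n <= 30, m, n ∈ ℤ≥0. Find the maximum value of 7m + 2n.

23

(m,n)=(3,1) is feasible, giving 23.
(m,n)=(3,0) is feasible, giving 21.
The best lattice point is (3,1), giving 23.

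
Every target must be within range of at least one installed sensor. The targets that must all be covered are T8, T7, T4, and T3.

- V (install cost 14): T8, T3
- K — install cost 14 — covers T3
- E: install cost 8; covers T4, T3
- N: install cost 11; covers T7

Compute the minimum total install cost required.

This is a weighted set-cover instance.
Choose V, E, and N: together they cover T8, T7, T4, T3 — every target.
Total install cost: 14 + 8 + 11 = 33.
No cover costs less than 33.

33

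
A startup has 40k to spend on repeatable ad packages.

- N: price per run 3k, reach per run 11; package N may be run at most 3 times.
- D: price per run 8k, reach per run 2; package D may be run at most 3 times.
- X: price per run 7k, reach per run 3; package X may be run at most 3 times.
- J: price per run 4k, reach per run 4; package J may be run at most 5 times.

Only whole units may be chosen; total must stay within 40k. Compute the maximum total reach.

This is a bounded integer knapsack.
Take 3×N, 1×X, and 5×J: price 36 ≤ 40, reach 3·11 + 1·3 + 5·4 = 56.
N has the best ratio (11/3) and is taken to its limit of 3; remaining capacity is filled optimally with the others.

56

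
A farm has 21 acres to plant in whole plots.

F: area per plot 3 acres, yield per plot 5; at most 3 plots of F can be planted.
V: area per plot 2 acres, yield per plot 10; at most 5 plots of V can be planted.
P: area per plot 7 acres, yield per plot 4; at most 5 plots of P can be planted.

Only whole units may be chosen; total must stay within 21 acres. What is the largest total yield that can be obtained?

This is a bounded integer knapsack.
V has the best ratio (10/2); taking only V gives at most 5×10 = 50 (stopped by the supply cap of 5).
Mixing does better — 3×F and 5×V: area 19 ≤ 21, yield 3·5 + 5·10 = 65.

65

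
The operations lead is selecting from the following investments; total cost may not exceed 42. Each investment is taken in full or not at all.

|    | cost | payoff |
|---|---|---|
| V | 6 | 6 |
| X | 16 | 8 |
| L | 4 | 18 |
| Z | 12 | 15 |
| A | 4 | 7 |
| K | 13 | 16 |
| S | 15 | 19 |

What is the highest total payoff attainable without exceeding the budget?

Take V, L, A, K, and S: cost 6 + 4 + 4 + 13 + 15 = 42 ≤ 42, payoff 6 + 18 + 7 + 16 + 19 = 66.
No other feasible combination does better.

66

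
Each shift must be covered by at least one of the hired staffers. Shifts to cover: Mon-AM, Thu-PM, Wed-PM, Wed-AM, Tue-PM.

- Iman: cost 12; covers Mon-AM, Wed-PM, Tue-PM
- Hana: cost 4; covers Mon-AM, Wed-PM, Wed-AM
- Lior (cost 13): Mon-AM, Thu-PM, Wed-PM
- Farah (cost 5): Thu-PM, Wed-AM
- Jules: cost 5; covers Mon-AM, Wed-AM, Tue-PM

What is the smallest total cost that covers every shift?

Choose Hana, Farah, and Jules: together they cover Mon-AM, Thu-PM, Wed-PM, Wed-AM, Tue-PM — every shift.
Total cost: 4 + 5 + 5 = 14.

14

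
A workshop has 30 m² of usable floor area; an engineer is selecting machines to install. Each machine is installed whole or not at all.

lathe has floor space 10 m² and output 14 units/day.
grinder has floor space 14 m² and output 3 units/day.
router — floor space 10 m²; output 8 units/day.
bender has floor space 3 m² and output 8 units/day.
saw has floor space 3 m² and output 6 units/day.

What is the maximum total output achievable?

Allowing fractional choices, the relaxed optimum would be about 36.9, but machines are indivisible.
lathe + grinder + bender + saw: floor space 10 + 14 + 3 + 3 = 30 ≤ 30, output 14 + 3 + 8 + 6 = 31.
lathe + router + bender: floor space 10 + 10 + 3 = 23 ≤ 30, output 14 + 8 + 8 = 30.
lathe + router + bender + saw: floor space 10 + 10 + 3 + 3 = 26 ≤ 30, output 14 + 8 + 8 + 6 = 36.
Best is lathe, router, bender, and saw with total output 36.

36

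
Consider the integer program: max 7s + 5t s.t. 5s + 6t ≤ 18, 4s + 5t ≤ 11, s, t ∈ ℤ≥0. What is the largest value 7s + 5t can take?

14

Relaxing integrality, the LP optimum is 19.25 at (s,t) = (2.75, 0), which is not an integer point.
(s,t)=(2,0): 5·2+6·0=10≤18, 4·2+5·0=8≤11, objective 14.
(s,t)=(1,1): 5·1+6·1=11≤18, 4·1+5·1=9≤11, objective 12.
(s,t)=(1,0): 5·1+6·0=5≤18, 4·1+5·0=4≤11, objective 7.
Maximum is 14 at (s,t)=(2,0).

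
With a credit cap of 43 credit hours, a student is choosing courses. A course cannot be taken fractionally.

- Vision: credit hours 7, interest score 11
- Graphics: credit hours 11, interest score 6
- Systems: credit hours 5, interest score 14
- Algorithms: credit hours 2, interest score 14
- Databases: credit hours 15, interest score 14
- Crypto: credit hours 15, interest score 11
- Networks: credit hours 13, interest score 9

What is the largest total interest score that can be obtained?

62

Allowing fractional choices, the relaxed optimum would be about 63.3, but courses are indivisible.
Vision + Graphics + Systems + Algorithms + Databases: credit hours 7 + 11 + 5 + 2 + 15 = 40 ≤ 43, interest score 11 + 6 + 14 + 14 + 14 = 59.
Vision + Systems + Algorithms + Databases + Networks: credit hours 7 + 5 + 2 + 15 + 13 = 42 ≤ 43, interest score 11 + 14 + 14 + 14 + 9 = 62.
Vision + Systems + Algorithms + Crypto + Networks: credit hours 7 + 5 + 2 + 15 + 13 = 42 ≤ 43, interest score 11 + 14 + 14 + 11 + 9 = 59.
Best is Vision, Systems, Algorithms, Databases, and Networks with total interest score 62.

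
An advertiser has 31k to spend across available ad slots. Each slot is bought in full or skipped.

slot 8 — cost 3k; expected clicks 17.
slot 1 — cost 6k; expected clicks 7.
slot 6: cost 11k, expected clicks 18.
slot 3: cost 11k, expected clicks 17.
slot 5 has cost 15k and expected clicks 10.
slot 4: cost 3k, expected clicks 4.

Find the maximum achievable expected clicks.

59

Treat it as a binary knapsack problem.
Allowing fractional choices, the relaxed optimum would be about 59.5, but ad slots are indivisible.
slot 8 + slot 6 + slot 3 + slot 4: cost 3 + 11 + 11 + 3 = 28 ≤ 31, expected clicks 17 + 18 + 17 + 4 = 56.
slot 8 + slot 1 + slot 6 + slot 3: cost 3 + 6 + 11 + 11 = 31 ≤ 31, expected clicks 17 + 7 + 18 + 17 = 59.
Best is slot 8, slot 1, slot 6, and slot 3 with total expected clicks 59.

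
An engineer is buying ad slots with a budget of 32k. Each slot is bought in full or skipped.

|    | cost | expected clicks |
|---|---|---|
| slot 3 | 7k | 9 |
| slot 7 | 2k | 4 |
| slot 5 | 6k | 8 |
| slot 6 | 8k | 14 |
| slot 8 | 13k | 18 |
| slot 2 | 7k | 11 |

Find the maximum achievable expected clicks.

47

Allowing fractional choices, the relaxed optimum would be about 49.7, but ad slots are indivisible.
slot 3 + slot 7 + slot 6 + slot 8: cost 7 + 2 + 8 + 13 = 30 ≤ 32, expected clicks 9 + 4 + 14 + 18 = 45.
slot 7 + slot 6 + slot 8 + slot 2: cost 2 + 8 + 13 + 7 = 30 ≤ 32, expected clicks 4 + 14 + 18 + 11 = 47.
slot 3 + slot 7 + slot 5 + slot 6 + slot 2: cost 7 + 2 + 6 + 8 + 7 = 30 ≤ 32, expected clicks 9 + 4 + 8 + 14 + 11 = 46.
Best is slot 7, slot 6, slot 8, and slot 2 with total expected clicks 47.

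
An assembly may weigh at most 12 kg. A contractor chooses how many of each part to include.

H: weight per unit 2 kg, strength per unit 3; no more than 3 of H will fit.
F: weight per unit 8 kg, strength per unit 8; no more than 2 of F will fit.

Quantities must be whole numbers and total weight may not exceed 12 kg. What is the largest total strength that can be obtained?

This is a bounded integer knapsack.
2×H and 1×F: weight 12 ≤ 12, strength 2·3 + 1·8 = 14.
1×H and 1×F: weight 10 ≤ 12, strength 1·3 + 1·8 = 11.
Best is 14.

14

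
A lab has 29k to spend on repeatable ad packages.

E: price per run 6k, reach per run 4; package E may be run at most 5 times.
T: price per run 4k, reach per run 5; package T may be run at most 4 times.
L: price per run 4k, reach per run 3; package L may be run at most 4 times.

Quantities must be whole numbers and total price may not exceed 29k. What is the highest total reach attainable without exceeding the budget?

29

2×E and 4×T: price 28 ≤ 29, reach 2·4 + 4·5 = 28.
4×T and 3×L: price 28 ≤ 29, reach 4·5 + 3·3 = 29.
Best is 29.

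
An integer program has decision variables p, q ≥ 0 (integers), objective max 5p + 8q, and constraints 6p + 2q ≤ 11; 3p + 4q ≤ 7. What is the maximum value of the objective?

The continuous relaxation peaks at (0, 1.75) with value 14.00; rounding to a feasible lattice point costs some objective.
(p,q)=(1,1): 6·1+2·1=8≤11, 3·1+4·1=7≤7, objective 13.
(p,q)=(0,1): 6·0+2·1=2≤11, 3·0+4·1=4≤7, objective 8.
(p,q)=(1,0): 6·1+2·0=6≤11, 3·1+4·0=3≤7, objective 5.
Maximum is 13 at (p,q)=(1,1).

13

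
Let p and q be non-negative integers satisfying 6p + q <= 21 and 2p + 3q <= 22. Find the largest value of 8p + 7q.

58

Relaxing integrality, the LP optimum is 59.88 at (p,q) = (2.56, 5.62), which is not an integer point.
(p,q)=(2,6) is feasible, giving 58.
(p,q)=(2,5) is feasible, giving 51.
The best lattice point is (2,6), giving 58.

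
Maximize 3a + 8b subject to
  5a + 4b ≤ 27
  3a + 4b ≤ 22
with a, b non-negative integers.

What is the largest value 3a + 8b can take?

The continuous relaxation peaks at (0, 5.5) with value 44.00; rounding to a feasible lattice point costs some objective.
(a,b)=(0,5): 5·0+4·5=20≤27, 3·0+4·5=20≤22, objective 40.
(a,b)=(1,4): 5·1+4·4=21≤27, 3·1+4·4=19≤22, objective 35.
(a,b)=(0,4): 5·0+4·4=16≤27, 3·0+4·4=16≤22, objective 32.
The best lattice point is (0,5), giving 40.

40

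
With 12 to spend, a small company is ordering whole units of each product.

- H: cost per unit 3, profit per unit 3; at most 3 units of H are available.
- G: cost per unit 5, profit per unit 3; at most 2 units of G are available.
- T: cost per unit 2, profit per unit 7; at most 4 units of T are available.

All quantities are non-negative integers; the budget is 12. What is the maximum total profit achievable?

This is a bounded integer knapsack.
T has the best ratio (7/2); taking only T gives at most 4×7 = 28 (stopped by the supply cap of 4).
Mixing does better — 1×H and 4×T: cost 11 ≤ 12, profit 1·3 + 4·7 = 31.

31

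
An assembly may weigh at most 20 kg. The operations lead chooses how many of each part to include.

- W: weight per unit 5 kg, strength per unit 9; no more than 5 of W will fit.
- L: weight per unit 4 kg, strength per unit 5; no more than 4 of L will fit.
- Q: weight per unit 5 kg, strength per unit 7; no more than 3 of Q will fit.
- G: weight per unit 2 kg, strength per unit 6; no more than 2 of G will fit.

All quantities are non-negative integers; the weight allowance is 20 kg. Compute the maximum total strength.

39

This is a bounded integer knapsack.
G has the best ratio (6/2); taking only G gives at most 2×6 = 12 (stopped by the supply cap of 2).
Mixing does better — 3×W and 2×G: weight 19 ≤ 20, strength 3·9 + 2·6 = 39.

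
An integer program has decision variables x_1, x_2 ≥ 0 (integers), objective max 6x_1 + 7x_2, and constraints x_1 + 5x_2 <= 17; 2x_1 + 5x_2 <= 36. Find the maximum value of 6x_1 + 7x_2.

(x_1,x_2)=(17,0): 1·17+5·0=17≤17, 2·17+5·0=34≤36, objective 102.
(x_1,x_2)=(16,0): 1·16+5·0=16≤17, 2·16+5·0=32≤36, objective 96.
Maximum is 102 at (x_1,x_2)=(17,0).

102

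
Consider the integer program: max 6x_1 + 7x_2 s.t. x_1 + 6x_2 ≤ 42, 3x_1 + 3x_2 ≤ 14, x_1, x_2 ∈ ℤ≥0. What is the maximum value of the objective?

(x_1,x_2)=(0,4) is feasible, giving 28.
(x_1,x_2)=(1,3) is feasible, giving 27.
(x_1,x_2)=(0,3) is feasible, giving 21.
The best lattice point is (0,4), giving 28.

28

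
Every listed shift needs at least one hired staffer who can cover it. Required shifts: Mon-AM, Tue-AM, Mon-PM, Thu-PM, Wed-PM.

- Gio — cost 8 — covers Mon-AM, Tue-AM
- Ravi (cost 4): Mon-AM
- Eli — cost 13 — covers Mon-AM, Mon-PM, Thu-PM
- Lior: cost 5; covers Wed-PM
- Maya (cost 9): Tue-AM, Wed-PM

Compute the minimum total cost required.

22

The greedy cost-per-new-shift heuristic would pick Gio, Lior, and Eli for 26, but a cheaper cover exists.
Choose Eli and Maya: together they cover Mon-AM, Tue-AM, Mon-PM, Thu-PM, Wed-PM — every shift.
Total cost: 13 + 9 = 22.
No cover costs less than 22.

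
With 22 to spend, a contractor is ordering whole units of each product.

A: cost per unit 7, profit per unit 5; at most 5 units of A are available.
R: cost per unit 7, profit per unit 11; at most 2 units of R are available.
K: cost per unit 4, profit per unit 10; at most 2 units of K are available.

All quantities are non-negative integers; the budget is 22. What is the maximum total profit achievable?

1×A, 1×R, and 2×K: cost 22 ≤ 22, profit 1·5 + 1·11 + 2·10 = 36.
2×R and 2×K: cost 22 ≤ 22, profit 2·11 + 2·10 = 42.
Best is 42.

42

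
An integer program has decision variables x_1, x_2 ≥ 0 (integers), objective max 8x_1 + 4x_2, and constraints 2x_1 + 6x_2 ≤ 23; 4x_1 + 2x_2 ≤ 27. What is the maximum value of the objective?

52

Relaxing integrality, the LP optimum is 54.00 at (x_1,x_2) = (6.75, 0), which is not an integer point.
(x_1,x_2)=(6,1): 2·6+6·1=18≤23, 4·6+2·1=26≤27, objective 52.
(x_1,x_2)=(6,0): 2·6+6·0=12≤23, 4·6+2·0=24≤27, objective 48.
(x_1,x_2)=(5,2): 2·5+6·2=22≤23, 4·5+2·2=24≤27, objective 48.
Maximum is 52 at (x_1,x_2)=(6,1).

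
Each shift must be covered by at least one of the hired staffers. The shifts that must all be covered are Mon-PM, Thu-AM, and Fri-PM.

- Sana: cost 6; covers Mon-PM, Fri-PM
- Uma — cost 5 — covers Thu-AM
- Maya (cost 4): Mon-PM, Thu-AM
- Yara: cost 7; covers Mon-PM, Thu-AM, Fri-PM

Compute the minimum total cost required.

7

The greedy cost-per-new-shift heuristic would pick Maya and Sana for 10, but a cheaper cover exists.
Yara alone covers Mon-PM, Thu-AM, Fri-PM — every shift.
Total cost: 7.
No cover costs less than 7.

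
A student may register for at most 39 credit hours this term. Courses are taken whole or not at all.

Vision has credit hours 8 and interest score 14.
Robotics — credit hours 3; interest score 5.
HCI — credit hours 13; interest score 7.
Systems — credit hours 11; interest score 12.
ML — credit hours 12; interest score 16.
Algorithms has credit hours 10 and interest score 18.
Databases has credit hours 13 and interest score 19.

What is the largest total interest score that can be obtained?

Allowing fractional choices, the relaxed optimum would be about 62.7, but courses are indivisible.
Robotics + ML + Algorithms + Databases: credit hours 3 + 12 + 10 + 13 = 38 ≤ 39, interest score 5 + 16 + 18 + 19 = 58.
Vision + Robotics + Algorithms + Databases: credit hours 8 + 3 + 10 + 13 = 34 ≤ 39, interest score 14 + 5 + 18 + 19 = 56.
Vision + Robotics + ML + Databases: credit hours 8 + 3 + 12 + 13 = 36 ≤ 39, interest score 14 + 5 + 16 + 19 = 54.
Best is Robotics, ML, Algorithms, and Databases with total interest score 58.

58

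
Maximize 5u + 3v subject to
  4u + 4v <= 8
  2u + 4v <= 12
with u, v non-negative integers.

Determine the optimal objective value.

(u,v)=(2,0) is feasible, giving 10.
(u,v)=(1,1) is feasible, giving 8.
(u,v)=(1,0) is feasible, giving 5.
Maximum is 10 at (u,v)=(2,0).

10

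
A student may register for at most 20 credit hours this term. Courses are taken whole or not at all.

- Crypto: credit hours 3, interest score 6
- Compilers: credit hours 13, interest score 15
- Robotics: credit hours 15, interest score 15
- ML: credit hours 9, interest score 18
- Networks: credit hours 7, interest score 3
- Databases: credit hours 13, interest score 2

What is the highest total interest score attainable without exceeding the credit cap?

27

Crypto + ML + Networks: credit hours 3 + 9 + 7 = 19 ≤ 20, interest score 6 + 18 + 3 = 27.
Crypto + ML: credit hours 3 + 9 = 12 ≤ 20, interest score 6 + 18 = 24.
Best is Crypto, ML, and Networks with total interest score 27.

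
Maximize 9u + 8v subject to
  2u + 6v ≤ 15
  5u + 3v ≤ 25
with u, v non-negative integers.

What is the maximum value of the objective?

(u,v)=(5,0): 2·5+6·0=10≤15, 5·5+3·0=25≤25, objective 45.
(u,v)=(4,1): 2·4+6·1=14≤15, 5·4+3·1=23≤25, objective 44.
(u,v)=(4,0): 2·4+6·0=8≤15, 5·4+3·0=20≤25, objective 36.
No feasible integer point exceeds 45.

45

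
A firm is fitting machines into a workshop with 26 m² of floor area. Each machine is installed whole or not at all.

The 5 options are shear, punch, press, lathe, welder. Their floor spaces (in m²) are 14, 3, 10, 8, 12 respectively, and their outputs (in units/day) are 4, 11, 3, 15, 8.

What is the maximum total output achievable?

This is a 0-1 knapsack instance.
Allowing fractional choices, the relaxed optimum would be about 34.9, but machines are indivisible.
shear + punch + lathe: floor space 14 + 3 + 8 = 25 ≤ 26, output 4 + 11 + 15 = 30.
punch + press + lathe: floor space 3 + 10 + 8 = 21 ≤ 26, output 11 + 3 + 15 = 29.
punch + lathe + welder: floor space 3 + 8 + 12 = 23 ≤ 26, output 11 + 15 + 8 = 34.
Best is punch, lathe, and welder with total output 34.

34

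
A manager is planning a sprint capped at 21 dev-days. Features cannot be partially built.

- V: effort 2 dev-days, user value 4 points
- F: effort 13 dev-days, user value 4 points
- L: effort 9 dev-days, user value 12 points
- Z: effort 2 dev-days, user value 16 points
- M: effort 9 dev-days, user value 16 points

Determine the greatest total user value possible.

V + Z + M: effort 2 + 2 + 9 = 13 ≤ 21, user value 4 + 16 + 16 = 36.
L + Z + M: effort 9 + 2 + 9 = 20 ≤ 21, user value 12 + 16 + 16 = 44.
Z + M: effort 2 + 9 = 11 ≤ 21, user value 16 + 16 = 32.
Best is L, Z, and M with total user value 44.

44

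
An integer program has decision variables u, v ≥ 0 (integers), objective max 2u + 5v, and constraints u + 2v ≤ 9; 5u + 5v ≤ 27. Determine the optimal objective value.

Relaxing integrality, the LP optimum is 22.50 at (u,v) = (0, 4.5), which is not an integer point.
(u,v)=(1,4): 1·1+2·4=9≤9, 5·1+5·4=25≤27, objective 22.
(u,v)=(0,4): 1·0+2·4=8≤9, 5·0+5·4=20≤27, objective 20.
(u,v)=(2,3): 1·2+2·3=8≤9, 5·2+5·3=25≤27, objective 19.
(u,v)=(1,3): 1·1+2·3=7≤9, 5·1+5·3=20≤27, objective 17.
Maximum is 22 at (u,v)=(1,4).

22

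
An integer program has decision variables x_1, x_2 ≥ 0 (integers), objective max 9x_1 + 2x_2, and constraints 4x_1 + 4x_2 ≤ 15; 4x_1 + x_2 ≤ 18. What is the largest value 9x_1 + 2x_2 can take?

The continuous relaxation peaks at (3.75, 0) with value 33.75; rounding to a feasible lattice point costs some objective.
(x_1,x_2)=(3,0) is feasible, giving 27.
(x_1,x_2)=(2,1) is feasible, giving 20.
(x_1,x_2)=(2,0) is feasible, giving 18.
The best lattice point is (3,0), giving 27.

27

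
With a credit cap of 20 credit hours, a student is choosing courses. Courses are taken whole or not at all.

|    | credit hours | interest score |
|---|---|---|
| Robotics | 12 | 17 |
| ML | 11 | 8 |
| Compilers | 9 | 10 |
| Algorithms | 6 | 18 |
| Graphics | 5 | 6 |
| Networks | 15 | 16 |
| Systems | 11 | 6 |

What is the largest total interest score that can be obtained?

Allowing fractional choices, the relaxed optimum would be about 37.4, but courses are indivisible.
Compilers + Algorithms: credit hours 9 + 6 = 15 ≤ 20, interest score 10 + 18 = 28.
Robotics + Algorithms: credit hours 12 + 6 = 18 ≤ 20, interest score 17 + 18 = 35.
Compilers + Algorithms + Graphics: credit hours 9 + 6 + 5 = 20 ≤ 20, interest score 10 + 18 + 6 = 34.
Best is Robotics and Algorithms with total interest score 35.

35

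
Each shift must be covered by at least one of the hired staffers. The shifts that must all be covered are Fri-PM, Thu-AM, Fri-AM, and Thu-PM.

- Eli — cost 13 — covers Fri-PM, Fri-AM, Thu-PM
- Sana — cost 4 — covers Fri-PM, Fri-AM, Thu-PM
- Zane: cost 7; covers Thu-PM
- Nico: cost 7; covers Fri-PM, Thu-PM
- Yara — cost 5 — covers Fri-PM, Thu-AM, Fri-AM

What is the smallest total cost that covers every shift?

Choose Sana and Yara: together they cover Fri-PM, Thu-AM, Fri-AM, Thu-PM — every shift.
Total cost: 4 + 5 = 9.
No cover costs less than 9.

9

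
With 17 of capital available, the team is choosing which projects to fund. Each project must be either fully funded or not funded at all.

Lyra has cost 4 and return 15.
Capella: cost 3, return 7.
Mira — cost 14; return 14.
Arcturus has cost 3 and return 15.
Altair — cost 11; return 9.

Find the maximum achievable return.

Take Lyra, Capella, and Arcturus: cost 4 + 3 + 3 = 10 ≤ 17, return 15 + 7 + 15 = 37.
No other feasible combination does better.

37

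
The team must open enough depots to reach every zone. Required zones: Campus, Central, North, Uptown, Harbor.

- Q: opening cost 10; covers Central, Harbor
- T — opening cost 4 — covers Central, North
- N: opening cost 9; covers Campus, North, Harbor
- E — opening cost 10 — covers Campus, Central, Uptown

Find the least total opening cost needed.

19

The greedy cost-per-new-zone heuristic would pick T, N, and E for 23, but a cheaper cover exists.
Choose N and E: together they cover Campus, Central, North, Uptown, Harbor — every zone.
Total opening cost: 9 + 10 = 19.
No cover costs less than 19.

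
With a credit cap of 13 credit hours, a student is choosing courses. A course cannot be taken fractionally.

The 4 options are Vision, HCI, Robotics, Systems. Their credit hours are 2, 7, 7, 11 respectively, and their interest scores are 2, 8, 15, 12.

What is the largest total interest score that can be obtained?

Allowing fractional choices, the relaxed optimum would be about 21.9, but courses are indivisible.
Robotics: credit hours 7 ≤ 13, interest score 15.
Vision + Robotics: credit hours 2 + 7 = 9 ≤ 13, interest score 2 + 15 = 17.
Vision + Systems: credit hours 2 + 11 = 13 ≤ 13, interest score 2 + 12 = 14.
Best is Vision and Robotics with total interest score 17.

17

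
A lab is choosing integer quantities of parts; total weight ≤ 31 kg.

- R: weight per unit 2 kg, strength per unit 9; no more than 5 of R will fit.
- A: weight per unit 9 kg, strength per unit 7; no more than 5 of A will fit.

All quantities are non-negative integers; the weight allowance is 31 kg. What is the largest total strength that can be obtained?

59

This is a bounded integer knapsack.
R has the best ratio (9/2); taking only R gives at most 5×9 = 45 (stopped by the supply cap of 5).
Mixing does better — 5×R and 2×A: weight 28 ≤ 31, strength 5·9 + 2·7 = 59.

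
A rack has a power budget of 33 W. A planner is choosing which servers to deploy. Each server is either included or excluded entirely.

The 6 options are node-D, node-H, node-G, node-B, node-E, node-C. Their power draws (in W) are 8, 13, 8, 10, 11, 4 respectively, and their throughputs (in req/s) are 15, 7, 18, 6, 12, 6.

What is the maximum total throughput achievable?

This is an integer program with binary decision variables.
Allowing fractional choices, the relaxed optimum would be about 52.2, but servers are indivisible.
node-D + node-G + node-E: power draw 8 + 8 + 11 = 27 ≤ 33, throughput 15 + 18 + 12 = 45.
node-D + node-G + node-E + node-C: power draw 8 + 8 + 11 + 4 = 31 ≤ 33, throughput 15 + 18 + 12 + 6 = 51.
node-D + node-H + node-G + node-C: power draw 8 + 13 + 8 + 4 = 33 ≤ 33, throughput 15 + 7 + 18 + 6 = 46.
Best is node-D, node-G, node-E, and node-C with total throughput 51.

51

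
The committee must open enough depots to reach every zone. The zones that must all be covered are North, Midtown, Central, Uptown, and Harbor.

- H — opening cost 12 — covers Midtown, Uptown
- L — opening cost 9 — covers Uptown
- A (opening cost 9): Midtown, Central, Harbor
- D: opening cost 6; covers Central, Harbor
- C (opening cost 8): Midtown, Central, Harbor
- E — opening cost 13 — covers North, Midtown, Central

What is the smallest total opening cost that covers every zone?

28

The greedy cost-per-new-zone heuristic would pick C, L, and E for 30, but a cheaper cover exists.
Choose L, D, and E: together they cover North, Midtown, Central, Uptown, Harbor — every zone.
Total opening cost: 9 + 6 + 13 = 28.
No cover costs less than 28.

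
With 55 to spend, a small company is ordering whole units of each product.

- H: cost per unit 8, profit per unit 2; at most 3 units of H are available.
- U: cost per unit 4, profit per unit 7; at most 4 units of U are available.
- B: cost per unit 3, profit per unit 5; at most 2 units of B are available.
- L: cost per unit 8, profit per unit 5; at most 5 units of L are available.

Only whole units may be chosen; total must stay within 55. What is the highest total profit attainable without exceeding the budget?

1×H, 4×U, 2×B, and 3×L: cost 54 ≤ 55, profit 1·2 + 4·7 + 2·5 + 3·5 = 55.
4×U, 2×B, and 4×L: cost 54 ≤ 55, profit 4·7 + 2·5 + 4·5 = 58.
Best is 58.

58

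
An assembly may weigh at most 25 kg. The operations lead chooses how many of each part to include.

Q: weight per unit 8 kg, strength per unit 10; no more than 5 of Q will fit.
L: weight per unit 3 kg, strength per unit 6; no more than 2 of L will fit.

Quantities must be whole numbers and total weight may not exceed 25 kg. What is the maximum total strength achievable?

32

L has the best ratio (6/3); taking only L gives at most 2×6 = 12 (stopped by the supply cap of 2).
Mixing does better — 2×Q and 2×L: weight 22 ≤ 25, strength 2·10 + 2·6 = 32.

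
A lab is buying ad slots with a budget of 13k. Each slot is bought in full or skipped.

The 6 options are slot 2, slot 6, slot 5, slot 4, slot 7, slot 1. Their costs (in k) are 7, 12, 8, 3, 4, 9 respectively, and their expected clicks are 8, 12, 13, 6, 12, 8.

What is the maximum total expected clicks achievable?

25

slot 2 + slot 7: cost 7 + 4 = 11 ≤ 13, expected clicks 8 + 12 = 20.
slot 5 + slot 7: cost 8 + 4 = 12 ≤ 13, expected clicks 13 + 12 = 25.
Best is slot 5 and slot 7 with total expected clicks 25.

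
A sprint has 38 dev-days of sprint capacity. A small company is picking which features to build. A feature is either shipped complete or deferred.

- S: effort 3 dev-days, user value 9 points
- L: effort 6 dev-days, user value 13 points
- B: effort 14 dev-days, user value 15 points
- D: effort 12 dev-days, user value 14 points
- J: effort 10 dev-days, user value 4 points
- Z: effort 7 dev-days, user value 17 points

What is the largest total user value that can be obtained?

S + L + B + Z: effort 3 + 6 + 14 + 7 = 30 ≤ 38, user value 9 + 13 + 15 + 17 = 54.
S + B + D + Z: effort 3 + 14 + 12 + 7 = 36 ≤ 38, user value 9 + 15 + 14 + 17 = 55.
S + L + D + J + Z: effort 3 + 6 + 12 + 10 + 7 = 38 ≤ 38, user value 9 + 13 + 14 + 4 + 17 = 57.
Best is S, L, D, J, and Z with total user value 57.

57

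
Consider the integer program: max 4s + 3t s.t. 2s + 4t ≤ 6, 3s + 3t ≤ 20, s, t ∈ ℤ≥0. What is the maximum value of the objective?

(s,t)=(3,0): 2·3+4·0=6≤6, 3·3+3·0=9≤20, objective 12.
(s,t)=(2,0): 2·2+4·0=4≤6, 3·2+3·0=6≤20, objective 8.
No feasible integer point exceeds 12.

12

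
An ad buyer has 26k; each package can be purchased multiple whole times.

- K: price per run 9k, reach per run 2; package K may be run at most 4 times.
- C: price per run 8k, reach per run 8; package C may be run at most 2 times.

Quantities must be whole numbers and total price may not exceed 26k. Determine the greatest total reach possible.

C has the best ratio (8/8); taking only C gives at most 2×8 = 16 (stopped by the supply cap of 2).
Mixing does better — 1×K and 2×C: price 25 ≤ 26, reach 1·2 + 2·8 = 18.

18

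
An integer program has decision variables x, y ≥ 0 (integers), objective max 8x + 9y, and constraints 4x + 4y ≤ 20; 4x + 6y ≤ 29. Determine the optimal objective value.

Relaxing integrality, the LP optimum is 44.50 at (x,y) = (0.5, 4.5), which is not an integer point.
(x,y)=(1,4) is feasible, giving 44.
(x,y)=(2,3) is feasible, giving 43.
(x,y)=(0,4) is feasible, giving 36.
No feasible integer point exceeds 44.

44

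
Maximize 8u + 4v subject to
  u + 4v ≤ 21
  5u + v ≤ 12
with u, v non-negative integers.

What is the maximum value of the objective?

(u,v)=(1,5) is feasible, giving 28.
(u,v)=(1,4) is feasible, giving 24.
(u,v)=(0,5) is feasible, giving 20.
No feasible integer point exceeds 28.

28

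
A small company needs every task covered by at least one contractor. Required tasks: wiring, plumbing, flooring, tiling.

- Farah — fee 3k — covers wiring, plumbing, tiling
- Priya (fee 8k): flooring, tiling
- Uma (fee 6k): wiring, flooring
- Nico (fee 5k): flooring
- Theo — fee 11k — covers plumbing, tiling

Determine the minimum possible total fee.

Choose Farah and Nico: together they cover wiring, plumbing, flooring, tiling — every task.
Total fee: 3 + 5 = 8.

8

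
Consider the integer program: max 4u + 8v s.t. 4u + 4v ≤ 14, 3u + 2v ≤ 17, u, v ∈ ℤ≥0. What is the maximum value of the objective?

(u,v)=(0,3): 4·0+4·3=12≤14, 3·0+2·3=6≤17, objective 24.
(u,v)=(1,2): 4·1+4·2=12≤14, 3·1+2·2=7≤17, objective 20.
(u,v)=(0,2): 4·0+4·2=8≤14, 3·0+2·2=4≤17, objective 16.
No feasible integer point exceeds 24.

24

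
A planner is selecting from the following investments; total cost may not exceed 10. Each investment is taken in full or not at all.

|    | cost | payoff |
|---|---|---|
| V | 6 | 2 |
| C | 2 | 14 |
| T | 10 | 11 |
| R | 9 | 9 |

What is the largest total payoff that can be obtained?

16

Take V and C: cost 6 + 2 = 8 ≤ 10, payoff 2 + 14 = 16.
No other feasible combination does better.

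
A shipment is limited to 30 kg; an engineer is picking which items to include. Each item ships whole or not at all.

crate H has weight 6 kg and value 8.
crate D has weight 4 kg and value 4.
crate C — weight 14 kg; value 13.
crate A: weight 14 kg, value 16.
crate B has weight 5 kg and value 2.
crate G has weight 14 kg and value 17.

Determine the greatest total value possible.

crate A + crate G: weight 14 + 14 = 28 ≤ 30, value 16 + 17 = 33.
crate H + crate D + crate B + crate G: weight 6 + 4 + 5 + 14 = 29 ≤ 30, value 8 + 4 + 2 + 17 = 31.
Best is crate A and crate G with total value 33.

33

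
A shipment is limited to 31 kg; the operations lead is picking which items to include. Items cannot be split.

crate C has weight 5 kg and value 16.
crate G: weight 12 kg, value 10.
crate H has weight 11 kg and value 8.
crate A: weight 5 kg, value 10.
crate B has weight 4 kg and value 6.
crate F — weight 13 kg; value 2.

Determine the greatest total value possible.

Take crate C, crate G, crate A, and crate B: weight 5 + 12 + 5 + 4 = 26 ≤ 31, value 16 + 10 + 10 + 6 = 42.
No other feasible combination does better.

42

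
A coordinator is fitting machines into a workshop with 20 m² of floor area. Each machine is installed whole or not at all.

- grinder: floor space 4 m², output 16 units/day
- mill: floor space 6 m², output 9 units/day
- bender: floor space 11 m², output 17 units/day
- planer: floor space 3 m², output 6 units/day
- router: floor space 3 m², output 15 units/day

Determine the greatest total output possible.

48

Treat it as a binary knapsack problem.
Take grinder, bender, and router: floor space 4 + 11 + 3 = 18 ≤ 20, output 16 + 17 + 15 = 48.
No other feasible combination does better.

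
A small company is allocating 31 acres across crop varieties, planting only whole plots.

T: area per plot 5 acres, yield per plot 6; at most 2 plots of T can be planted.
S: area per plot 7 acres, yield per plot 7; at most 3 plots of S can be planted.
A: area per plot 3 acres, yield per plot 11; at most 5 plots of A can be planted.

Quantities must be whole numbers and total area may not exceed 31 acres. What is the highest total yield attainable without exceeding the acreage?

Take 2×S and 5×A: area 29 ≤ 31, yield 2·7 + 5·11 = 69.
A has the best ratio (11/3) and is taken to its limit of 5; remaining capacity is filled optimally with the others.

69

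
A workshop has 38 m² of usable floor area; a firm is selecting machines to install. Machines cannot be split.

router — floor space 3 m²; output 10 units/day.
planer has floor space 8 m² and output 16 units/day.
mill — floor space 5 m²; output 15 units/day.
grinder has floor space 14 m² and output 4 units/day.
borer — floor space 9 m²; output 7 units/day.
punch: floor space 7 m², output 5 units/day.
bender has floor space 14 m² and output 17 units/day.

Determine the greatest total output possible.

Allowing fractional choices, the relaxed optimum would be about 64.2, but machines are indivisible.
router + planer + mill + bender: floor space 3 + 8 + 5 + 14 = 30 ≤ 38, output 10 + 16 + 15 + 17 = 58.
planer + mill + borer + bender: floor space 8 + 5 + 9 + 14 = 36 ≤ 38, output 16 + 15 + 7 + 17 = 55.
router + planer + mill + punch + bender: floor space 3 + 8 + 5 + 7 + 14 = 37 ≤ 38, output 10 + 16 + 15 + 5 + 17 = 63.
Best is router, planer, mill, punch, and bender with total output 63.

63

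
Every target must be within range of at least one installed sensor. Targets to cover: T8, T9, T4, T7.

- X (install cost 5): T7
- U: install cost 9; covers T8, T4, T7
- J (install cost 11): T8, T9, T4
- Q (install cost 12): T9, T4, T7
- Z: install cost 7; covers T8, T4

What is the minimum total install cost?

16

This is an integer covering problem.
The greedy cost-per-new-target heuristic would pick U and J for 20, but a cheaper cover exists.
Choose X and J: together they cover T8, T9, T4, T7 — every target.
Total install cost: 5 + 11 = 16.
No cover costs less than 16.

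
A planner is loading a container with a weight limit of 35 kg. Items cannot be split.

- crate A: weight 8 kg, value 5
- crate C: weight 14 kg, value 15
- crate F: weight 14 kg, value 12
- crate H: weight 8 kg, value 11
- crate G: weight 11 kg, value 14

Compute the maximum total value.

Take crate C, crate H, and crate G: weight 14 + 8 + 11 = 33 ≤ 35, value 15 + 11 + 14 = 40.
No other feasible combination does better.

40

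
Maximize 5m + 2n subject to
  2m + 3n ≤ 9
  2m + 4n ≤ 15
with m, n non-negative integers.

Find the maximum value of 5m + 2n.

(m,n)=(4,0): 2·4+3·0=8≤9, 2·4+4·0=8≤15, objective 20.
(m,n)=(3,1): 2·3+3·1=9≤9, 2·3+4·1=10≤15, objective 17.
(m,n)=(3,0): 2·3+3·0=6≤9, 2·3+4·0=6≤15, objective 15.
Maximum is 20 at (m,n)=(4,0).

20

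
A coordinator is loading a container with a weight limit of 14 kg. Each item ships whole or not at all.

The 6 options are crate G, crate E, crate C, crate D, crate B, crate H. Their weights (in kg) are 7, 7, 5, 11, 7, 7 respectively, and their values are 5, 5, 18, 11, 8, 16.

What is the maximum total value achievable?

34

Allowing fractional choices, the relaxed optimum would be about 36.3, but items are indivisible.
crate C + crate H: weight 5 + 7 = 12 ≤ 14, value 18 + 16 = 34.
crate C + crate B: weight 5 + 7 = 12 ≤ 14, value 18 + 8 = 26.
crate B + crate H: weight 7 + 7 = 14 ≤ 14, value 8 + 16 = 24.
Best is crate C and crate H with total value 34.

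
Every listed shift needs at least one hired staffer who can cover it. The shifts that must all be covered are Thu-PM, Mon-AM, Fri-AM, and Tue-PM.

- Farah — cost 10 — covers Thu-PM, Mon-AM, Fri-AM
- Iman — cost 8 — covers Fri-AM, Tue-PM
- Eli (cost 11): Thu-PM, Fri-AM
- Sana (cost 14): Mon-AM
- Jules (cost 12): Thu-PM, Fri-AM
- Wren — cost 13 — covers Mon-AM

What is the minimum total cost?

Choose Farah and Iman: together they cover Thu-PM, Mon-AM, Fri-AM, Tue-PM — every shift.
Total cost: 10 + 8 = 18.
No cover costs less than 18.

18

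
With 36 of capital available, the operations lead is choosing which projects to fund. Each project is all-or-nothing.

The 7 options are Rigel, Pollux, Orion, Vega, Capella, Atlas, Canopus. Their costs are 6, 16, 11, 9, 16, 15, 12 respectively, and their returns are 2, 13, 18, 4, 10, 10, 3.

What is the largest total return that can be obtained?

Pollux + Orion + Vega: cost 16 + 11 + 9 = 36 ≤ 36, return 13 + 18 + 4 = 35.
Rigel + Pollux + Orion: cost 6 + 16 + 11 = 33 ≤ 36, return 2 + 13 + 18 = 33.
Orion + Vega + Atlas: cost 11 + 9 + 15 = 35 ≤ 36, return 18 + 4 + 10 = 32.
Best is Pollux, Orion, and Vega with total return 35.

35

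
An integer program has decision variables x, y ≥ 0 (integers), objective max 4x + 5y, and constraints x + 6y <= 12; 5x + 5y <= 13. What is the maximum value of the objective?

10

Relaxing integrality, the LP optimum is 12.28 at (x,y) = (0.72, 1.88), which is not an integer point.
(x,y)=(0,2) is feasible, giving 10.
(x,y)=(1,1) is feasible, giving 9.
(x,y)=(0,1) is feasible, giving 5.
The best lattice point is (0,2), giving 10.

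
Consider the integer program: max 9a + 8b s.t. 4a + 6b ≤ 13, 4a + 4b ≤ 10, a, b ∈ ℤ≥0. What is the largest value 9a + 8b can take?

The continuous relaxation peaks at (2.5, 0) with value 22.50; rounding to a feasible lattice point costs some objective.
(a,b)=(2,0): 4·2+6·0=8≤13, 4·2+4·0=8≤10, objective 18.
(a,b)=(1,1): 4·1+6·1=10≤13, 4·1+4·1=8≤10, objective 17.
(a,b)=(1,0): 4·1+6·0=4≤13, 4·1+4·0=4≤10, objective 9.
Maximum is 18 at (a,b)=(2,0).

18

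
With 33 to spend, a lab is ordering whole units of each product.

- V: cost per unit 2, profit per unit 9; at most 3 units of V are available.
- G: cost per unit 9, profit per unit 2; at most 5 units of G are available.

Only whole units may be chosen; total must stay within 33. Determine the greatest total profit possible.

This is a bounded integer knapsack.
3×V and 3×G: cost 33 ≤ 33, profit 3·9 + 3·2 = 33.
3×V and 2×G: cost 24 ≤ 33, profit 3·9 + 2·2 = 31.
Best is 33.

33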